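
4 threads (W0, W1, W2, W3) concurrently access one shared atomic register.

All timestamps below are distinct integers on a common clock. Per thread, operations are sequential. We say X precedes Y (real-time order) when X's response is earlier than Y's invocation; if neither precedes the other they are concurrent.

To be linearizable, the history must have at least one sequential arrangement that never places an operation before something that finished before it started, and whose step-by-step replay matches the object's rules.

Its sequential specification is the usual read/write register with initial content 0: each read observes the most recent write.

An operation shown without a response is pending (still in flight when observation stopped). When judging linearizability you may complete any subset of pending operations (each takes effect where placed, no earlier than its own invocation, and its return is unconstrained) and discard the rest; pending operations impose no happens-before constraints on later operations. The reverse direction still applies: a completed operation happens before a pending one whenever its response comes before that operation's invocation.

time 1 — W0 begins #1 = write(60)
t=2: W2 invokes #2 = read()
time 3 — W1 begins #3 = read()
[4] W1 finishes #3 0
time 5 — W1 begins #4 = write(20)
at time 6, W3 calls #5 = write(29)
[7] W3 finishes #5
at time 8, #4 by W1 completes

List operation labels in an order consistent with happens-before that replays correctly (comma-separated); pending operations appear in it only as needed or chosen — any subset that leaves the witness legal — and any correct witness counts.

step 1: #2 read() (pending, included) — value 0
step 2: #3 read() → 0 — value 0
step 3: #1 write(60) (pending, included) — value 60
step 4: #4 write(20) — value 20
step 5: #5 write(29) — value 29

#2, #3, #1, #4, #5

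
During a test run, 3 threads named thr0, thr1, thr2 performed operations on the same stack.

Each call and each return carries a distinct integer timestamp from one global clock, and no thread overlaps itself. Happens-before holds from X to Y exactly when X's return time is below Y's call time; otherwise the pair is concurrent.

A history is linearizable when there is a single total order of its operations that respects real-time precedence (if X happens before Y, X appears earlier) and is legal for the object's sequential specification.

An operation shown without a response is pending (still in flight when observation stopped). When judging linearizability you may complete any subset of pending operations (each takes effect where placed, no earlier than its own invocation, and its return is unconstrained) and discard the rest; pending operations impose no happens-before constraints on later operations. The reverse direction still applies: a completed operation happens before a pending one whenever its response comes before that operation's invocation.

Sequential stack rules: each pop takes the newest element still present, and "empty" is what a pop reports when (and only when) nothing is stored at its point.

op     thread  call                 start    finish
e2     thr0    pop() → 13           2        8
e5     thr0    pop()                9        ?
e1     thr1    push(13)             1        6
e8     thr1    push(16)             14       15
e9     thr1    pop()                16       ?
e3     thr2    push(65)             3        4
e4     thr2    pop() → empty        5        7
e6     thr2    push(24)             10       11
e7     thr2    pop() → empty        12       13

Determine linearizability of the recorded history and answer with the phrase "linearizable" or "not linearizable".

not linearizable

events 1..7 are fine; event 8 — the response of e2 at time 8 — makes the prefix non-linearizable
no legal order exists: 12 real-time-consistent candidates over 4 completed stack operations, all rejected
one such order, e1, e2, e3, e4, breaks at step 4 where e4 pop() → empty is illegal
one such order, e1, e3, e2, e4, breaks at step 3 where e2 pop() → 13 is illegal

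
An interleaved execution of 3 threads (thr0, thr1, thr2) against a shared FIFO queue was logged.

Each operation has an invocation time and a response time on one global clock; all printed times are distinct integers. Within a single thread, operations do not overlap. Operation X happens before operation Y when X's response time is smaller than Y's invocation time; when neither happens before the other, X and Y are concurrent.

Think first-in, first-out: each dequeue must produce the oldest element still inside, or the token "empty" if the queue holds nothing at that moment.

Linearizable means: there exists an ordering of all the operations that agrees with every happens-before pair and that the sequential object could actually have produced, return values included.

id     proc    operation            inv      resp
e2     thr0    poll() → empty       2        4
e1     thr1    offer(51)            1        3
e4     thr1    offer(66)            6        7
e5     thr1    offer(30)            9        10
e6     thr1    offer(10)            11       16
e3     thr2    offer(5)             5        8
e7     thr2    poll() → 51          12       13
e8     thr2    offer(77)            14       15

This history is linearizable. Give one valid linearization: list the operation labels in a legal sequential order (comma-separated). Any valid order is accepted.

e2, e1, e3, e4, e5, e6, e7, e8

after step 1 (e2 poll() → empty): queue <>
after step 2 (e1 offer(51)): queue <51>
after step 3 (e3 offer(5)): queue <51,5>
after step 4 (e4 offer(66)): queue <51,5,66>
after step 5 (e5 offer(30)): queue <51,5,66,30>
after step 6 (e6 offer(10)): queue <51,5,66,30,10>
after step 7 (e7 poll() → 51): queue <5,66,30,10>
after step 8 (e8 offer(77)): queue <5,66,30,10,77>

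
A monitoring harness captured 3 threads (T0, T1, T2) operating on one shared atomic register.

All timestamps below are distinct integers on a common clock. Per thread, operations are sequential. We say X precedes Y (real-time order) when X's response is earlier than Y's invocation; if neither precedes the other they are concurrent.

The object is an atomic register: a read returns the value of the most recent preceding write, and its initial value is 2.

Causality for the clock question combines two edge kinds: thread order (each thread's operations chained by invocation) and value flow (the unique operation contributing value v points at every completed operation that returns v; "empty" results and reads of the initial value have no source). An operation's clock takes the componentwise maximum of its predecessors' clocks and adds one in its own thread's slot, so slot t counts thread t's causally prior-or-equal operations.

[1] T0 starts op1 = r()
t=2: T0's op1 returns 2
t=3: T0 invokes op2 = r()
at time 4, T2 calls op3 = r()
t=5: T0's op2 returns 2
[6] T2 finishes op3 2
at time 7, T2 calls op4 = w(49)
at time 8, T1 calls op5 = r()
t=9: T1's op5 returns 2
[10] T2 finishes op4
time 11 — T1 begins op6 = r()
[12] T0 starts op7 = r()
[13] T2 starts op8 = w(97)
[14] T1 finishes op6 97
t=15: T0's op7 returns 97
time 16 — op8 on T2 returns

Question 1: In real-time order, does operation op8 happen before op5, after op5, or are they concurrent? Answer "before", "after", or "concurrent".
op8 spans [13,16], op5 spans [8,9]
resp(op5)=9 < inv(op8)=13

after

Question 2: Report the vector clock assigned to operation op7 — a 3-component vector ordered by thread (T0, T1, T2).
no predecessors for op3 (invoked 4): T2 increments from zero → (0, 0, 1)
no predecessors for op5 (invoked 8): T1 increments from zero → (0, 1, 0)
no predecessors for op1 (invoked 1): T0 increments from zero → (1, 0, 0)
op4 (invocation 7): componentwise max over VC(op3)=(0, 0, 1), +1 at T2, giving (0, 0, 2)
op2 (invocation 3): componentwise max over VC(op1)=(1, 0, 0), +1 at T0, giving (2, 0, 0)
op8 (invocation 13): componentwise max over VC(op4)=(0, 0, 2), +1 at T2, giving (0, 0, 3)
op6 (invocation 11): componentwise max over VC(op5)=(0, 1, 0), VC(op8)=(0, 0, 3), +1 at T1, giving (0, 2, 3)
op7 (invocation 12): componentwise max over VC(op2)=(2, 0, 0), VC(op8)=(0, 0, 3), +1 at T0, giving (3, 0, 3)
target: VC(op7) = (3, 0, 3)

(3, 0, 3)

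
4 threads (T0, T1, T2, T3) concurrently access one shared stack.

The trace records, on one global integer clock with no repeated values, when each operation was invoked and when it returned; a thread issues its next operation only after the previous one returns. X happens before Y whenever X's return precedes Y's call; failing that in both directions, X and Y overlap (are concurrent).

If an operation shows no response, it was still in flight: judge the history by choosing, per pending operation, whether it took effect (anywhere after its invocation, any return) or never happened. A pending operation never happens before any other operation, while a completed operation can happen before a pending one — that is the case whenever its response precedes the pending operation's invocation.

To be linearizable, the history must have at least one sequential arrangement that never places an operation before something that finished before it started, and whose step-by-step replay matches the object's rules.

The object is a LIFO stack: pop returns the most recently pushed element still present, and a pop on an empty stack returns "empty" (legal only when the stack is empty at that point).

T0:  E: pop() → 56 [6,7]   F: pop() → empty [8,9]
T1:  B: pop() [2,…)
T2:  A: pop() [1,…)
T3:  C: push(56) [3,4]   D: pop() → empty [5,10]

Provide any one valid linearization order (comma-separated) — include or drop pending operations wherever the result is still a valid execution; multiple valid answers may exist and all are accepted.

1. A pop() (pending, included), leaving stack <>
2. B pop() (pending, included), leaving stack <>
3. C push(56), leaving stack <56>
4. E pop() → 56, leaving stack <>
5. D pop() → empty, leaving stack <>
6. F pop() → empty, leaving stack <>

A, B, C, E, D, F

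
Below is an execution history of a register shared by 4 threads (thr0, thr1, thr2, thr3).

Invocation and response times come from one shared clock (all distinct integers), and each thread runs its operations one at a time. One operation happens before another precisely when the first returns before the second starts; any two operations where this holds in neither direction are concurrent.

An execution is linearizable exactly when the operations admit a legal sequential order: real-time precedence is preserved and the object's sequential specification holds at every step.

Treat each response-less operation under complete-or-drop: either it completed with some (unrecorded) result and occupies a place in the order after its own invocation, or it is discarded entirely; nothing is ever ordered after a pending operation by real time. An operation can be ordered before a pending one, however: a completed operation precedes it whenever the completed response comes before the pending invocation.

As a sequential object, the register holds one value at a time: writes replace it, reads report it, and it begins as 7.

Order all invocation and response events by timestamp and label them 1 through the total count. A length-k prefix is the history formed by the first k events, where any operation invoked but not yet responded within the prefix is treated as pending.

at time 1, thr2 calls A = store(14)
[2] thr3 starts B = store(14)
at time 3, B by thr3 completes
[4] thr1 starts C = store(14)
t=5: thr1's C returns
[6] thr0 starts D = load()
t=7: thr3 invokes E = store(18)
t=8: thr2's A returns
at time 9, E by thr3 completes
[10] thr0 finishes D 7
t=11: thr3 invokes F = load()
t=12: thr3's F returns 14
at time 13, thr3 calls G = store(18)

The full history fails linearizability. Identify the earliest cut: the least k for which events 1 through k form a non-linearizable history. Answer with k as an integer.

events 1..9 are still linearizable — one witness is A, B, C, D, E:
step 1: A store(14) — value 14
step 2: B store(14) — value 14
step 3: C store(14) — value 14
step 4: D load() (pending, included) — value 14
step 5: E store(18) — value 18
adding event 10 (D responds at 10) leaves no legal real-time order
for example A, B, C, D, E fails at step 4: D load() → 7 is not legal there
for example A, B, C, E, D fails at step 5: D load() → 7 is not legal there

10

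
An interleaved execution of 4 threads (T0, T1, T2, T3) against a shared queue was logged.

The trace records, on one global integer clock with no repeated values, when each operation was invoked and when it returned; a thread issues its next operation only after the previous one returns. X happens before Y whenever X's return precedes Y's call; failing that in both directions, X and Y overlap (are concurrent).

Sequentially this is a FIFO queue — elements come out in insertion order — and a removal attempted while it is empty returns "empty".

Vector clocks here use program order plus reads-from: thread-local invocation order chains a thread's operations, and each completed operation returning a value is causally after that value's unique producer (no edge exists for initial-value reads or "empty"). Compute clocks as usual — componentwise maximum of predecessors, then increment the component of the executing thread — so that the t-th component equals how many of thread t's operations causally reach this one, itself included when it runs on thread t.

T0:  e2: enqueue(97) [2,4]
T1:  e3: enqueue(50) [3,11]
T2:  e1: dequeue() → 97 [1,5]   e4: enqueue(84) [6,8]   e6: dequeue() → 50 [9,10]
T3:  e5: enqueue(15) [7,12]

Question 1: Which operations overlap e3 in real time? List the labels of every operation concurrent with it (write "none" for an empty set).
e1, e2, e4, e5, e6

e3 runs from 3 to 11; window-overlapping ops are concurrent
e1 [1,5]: concurrent
e2 [2,4]: concurrent
e4 [6,8]: concurrent
e5 [7,12]: concurrent
e6 [9,10]: concurrent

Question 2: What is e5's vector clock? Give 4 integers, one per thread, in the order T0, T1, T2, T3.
(0, 0, 0, 1)

root op e5, invoked 7: fresh clock plus T3's own tick → (0, 0, 0, 1)
root op e3, invoked 3: fresh clock plus T1's own tick → (0, 1, 0, 0)
root op e2, invoked 2: fresh clock plus T0's own tick → (1, 0, 0, 0)
e1, invoked 1, takes VC(e2)=(1, 0, 0, 0) under max, adds 1 for T2 → (1, 0, 1, 0)
e4, invoked 6, takes VC(e1)=(1, 0, 1, 0) under max, adds 1 for T2 → (1, 0, 2, 0)
e6, invoked 9, takes VC(e3)=(0, 1, 0, 0), VC(e4)=(1, 0, 2, 0) under max, adds 1 for T2 → (1, 1, 3, 0)
target: VC(e5) = (0, 0, 0, 1)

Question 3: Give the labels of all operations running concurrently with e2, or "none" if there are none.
e1, e3

e2 spans [2,4]: anything still running between times 2 and 4 counts as concurrent
e1 [1,5]: concurrent
e3 [3,11]: concurrent
e4 [6,8]: after
e5 [7,12]: after
e6 [9,10]: after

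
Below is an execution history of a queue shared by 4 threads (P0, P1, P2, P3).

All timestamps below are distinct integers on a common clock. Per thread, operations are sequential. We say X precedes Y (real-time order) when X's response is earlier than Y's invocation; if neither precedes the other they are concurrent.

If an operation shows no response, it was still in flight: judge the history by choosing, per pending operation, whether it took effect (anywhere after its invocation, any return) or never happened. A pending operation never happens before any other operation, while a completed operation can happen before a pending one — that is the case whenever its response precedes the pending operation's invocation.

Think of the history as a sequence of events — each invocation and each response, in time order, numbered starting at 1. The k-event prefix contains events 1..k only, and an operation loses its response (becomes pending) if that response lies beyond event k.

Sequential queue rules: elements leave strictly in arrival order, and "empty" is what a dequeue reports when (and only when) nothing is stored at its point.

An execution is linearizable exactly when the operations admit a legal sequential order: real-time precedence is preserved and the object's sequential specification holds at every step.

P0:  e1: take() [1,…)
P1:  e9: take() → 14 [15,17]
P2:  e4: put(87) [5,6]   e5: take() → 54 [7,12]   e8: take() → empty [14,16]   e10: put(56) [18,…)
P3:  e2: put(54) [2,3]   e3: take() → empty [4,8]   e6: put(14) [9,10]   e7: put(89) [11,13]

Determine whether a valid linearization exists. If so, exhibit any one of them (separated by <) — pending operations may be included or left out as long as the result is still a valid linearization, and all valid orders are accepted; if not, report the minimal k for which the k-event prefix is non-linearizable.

not linearizable — minimal violating prefix: 16 events

prefix check: 1..15 passes, 1..16 fails once e8's time-16 response joins
7 orders of the 7 completed queue ops respect real time; none is legal
no escape via the 2 pending operations (e1, e9): every completion choice fails
for example e2, e3, e4, e5, e6, e7, e8 (pending dropped) fails at step 2: e3 take() → empty is not legal there
for example e2, e3, e4, e6, e5, e7, e8 (pending dropped) fails at step 2: e3 take() → empty is not legal there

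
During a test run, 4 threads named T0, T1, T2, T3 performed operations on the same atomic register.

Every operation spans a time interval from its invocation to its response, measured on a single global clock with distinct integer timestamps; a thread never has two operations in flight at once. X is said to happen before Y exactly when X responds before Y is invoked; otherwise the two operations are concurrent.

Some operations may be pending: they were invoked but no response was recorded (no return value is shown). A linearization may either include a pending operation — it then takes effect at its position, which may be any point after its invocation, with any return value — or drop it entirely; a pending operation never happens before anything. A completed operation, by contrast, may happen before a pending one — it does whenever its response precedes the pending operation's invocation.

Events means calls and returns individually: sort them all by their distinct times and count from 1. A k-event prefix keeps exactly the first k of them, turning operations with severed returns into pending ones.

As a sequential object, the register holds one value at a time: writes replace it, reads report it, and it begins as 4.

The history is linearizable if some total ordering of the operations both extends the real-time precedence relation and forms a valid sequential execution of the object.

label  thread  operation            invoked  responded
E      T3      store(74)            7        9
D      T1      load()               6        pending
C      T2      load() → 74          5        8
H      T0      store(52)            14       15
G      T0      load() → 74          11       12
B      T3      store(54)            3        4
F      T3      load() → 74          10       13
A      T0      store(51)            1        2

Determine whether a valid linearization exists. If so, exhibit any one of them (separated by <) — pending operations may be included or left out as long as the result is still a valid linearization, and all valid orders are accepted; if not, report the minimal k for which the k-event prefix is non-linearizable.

after step 1 (A store(51)): value 51
after step 2 (B store(54)): value 54
after step 3 (D load() (pending, included)): value 54
after step 4 (E store(74)): value 74
after step 5 (C load() → 74): value 74
after step 6 (F load() → 74): value 74
after step 7 (G load() → 74): value 74
after step 8 (H store(52)): value 52

linearizable — witness: A < B < D < E < C < F < G < H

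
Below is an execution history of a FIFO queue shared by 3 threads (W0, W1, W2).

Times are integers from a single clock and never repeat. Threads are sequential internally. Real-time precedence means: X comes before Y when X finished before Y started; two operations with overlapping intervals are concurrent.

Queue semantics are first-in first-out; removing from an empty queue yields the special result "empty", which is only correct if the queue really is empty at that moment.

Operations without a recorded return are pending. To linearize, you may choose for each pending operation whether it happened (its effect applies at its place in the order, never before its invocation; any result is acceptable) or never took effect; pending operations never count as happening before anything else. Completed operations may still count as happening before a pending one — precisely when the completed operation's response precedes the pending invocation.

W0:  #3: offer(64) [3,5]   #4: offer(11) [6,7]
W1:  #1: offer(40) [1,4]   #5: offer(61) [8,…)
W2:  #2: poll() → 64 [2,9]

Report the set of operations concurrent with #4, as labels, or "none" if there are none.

#2

concurrent with #4 ([6,7]): every op whose interval crosses 6..7
#1 [1,4]: before
#2 [2,9]: concurrent
#3 [3,5]: before
#5 [8,…): after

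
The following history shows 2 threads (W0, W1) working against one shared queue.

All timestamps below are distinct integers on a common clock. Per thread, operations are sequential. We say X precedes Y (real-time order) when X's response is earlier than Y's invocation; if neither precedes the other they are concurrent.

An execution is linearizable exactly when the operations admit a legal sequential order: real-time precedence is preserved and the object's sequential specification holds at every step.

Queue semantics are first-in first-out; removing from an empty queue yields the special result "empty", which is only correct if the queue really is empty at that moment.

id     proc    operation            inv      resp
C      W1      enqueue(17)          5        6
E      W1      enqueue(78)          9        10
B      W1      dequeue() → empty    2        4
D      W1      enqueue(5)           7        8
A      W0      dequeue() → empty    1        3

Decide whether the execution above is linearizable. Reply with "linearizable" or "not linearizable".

witness order: A, B, C, D, E
1. A dequeue() → empty, leaving queue <>
2. B dequeue() → empty, leaving queue <>
3. C enqueue(17), leaving queue <17>
4. D enqueue(5), leaving queue <17,5>
5. E enqueue(78), leaving queue <17,5,78>

linearizable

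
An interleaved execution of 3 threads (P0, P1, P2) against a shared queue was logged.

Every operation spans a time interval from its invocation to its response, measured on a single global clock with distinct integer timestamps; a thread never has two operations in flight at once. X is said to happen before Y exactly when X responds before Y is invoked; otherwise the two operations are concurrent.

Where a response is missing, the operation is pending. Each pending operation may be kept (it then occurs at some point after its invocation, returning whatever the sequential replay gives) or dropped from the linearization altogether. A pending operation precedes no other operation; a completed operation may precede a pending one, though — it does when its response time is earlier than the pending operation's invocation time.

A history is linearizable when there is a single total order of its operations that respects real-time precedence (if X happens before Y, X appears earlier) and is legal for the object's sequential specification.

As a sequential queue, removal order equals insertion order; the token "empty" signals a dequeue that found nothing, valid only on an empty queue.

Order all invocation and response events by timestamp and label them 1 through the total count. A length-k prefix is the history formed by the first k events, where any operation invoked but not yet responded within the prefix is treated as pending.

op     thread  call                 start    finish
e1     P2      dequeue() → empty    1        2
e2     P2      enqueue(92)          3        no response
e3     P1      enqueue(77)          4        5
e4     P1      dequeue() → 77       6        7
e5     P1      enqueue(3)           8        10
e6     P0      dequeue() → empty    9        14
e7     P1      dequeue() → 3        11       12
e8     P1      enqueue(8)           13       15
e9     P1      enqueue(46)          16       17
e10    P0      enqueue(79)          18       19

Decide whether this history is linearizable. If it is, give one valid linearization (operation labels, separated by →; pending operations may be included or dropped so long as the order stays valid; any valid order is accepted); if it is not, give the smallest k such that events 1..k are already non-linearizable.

after step 1 (e1 dequeue() → empty): queue <>
after step 2 (e3 enqueue(77)): queue <77>
after step 3 (e4 dequeue() → 77): queue <>
after step 4 (e5 enqueue(3)): queue <3>
after step 5 (e7 dequeue() → 3): queue <>
after step 6 (e6 dequeue() → empty): queue <>
after step 7 (e2 enqueue(92) (pending, included)): queue <92>
after step 8 (e8 enqueue(8)): queue <92,8>
after step 9 (e9 enqueue(46)): queue <92,8,46>
after step 10 (e10 enqueue(79)): queue <92,8,46,79>

linearizable — witness: e1 → e3 → e4 → e5 → e7 → e6 → e2 → e8 → e9 → e10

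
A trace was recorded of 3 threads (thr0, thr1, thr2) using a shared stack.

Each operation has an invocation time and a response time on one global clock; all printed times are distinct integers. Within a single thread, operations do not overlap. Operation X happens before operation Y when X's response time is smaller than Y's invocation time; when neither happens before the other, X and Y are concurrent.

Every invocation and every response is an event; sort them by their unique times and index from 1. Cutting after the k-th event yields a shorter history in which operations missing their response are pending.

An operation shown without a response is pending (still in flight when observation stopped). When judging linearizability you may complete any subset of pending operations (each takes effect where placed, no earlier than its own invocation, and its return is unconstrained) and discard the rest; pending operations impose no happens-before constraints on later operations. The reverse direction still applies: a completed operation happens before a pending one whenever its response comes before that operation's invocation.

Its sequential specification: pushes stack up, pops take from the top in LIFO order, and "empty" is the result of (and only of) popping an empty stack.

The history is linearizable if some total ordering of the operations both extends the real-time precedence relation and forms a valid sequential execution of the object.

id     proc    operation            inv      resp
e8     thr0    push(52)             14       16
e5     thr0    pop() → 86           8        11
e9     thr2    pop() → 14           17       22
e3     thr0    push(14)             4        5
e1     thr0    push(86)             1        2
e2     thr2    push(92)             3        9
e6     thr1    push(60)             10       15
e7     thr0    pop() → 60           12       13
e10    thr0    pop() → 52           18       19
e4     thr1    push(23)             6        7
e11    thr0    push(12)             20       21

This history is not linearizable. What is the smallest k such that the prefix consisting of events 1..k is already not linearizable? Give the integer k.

11

a valid linearization of events 1..10 exists, for instance e1, e2, e3, e4:
after step 1 (e1 push(86)): stack <86>
after step 2 (e2 push(92)): stack <86,92>
after step 3 (e3 push(14)): stack <86,92,14>
after step 4 (e4 push(23)): stack <86,92,14,23>
with event 11 included (e5 responding at time 11), all real-time-consistent orders fail
every completion of the 1 pending operation (e6) was checked; none linearizes
sample order e1, e2, e3, e4, e5 (pending dropped) stalls at step 5 — e5 pop() → 86 has no legal effect
sample order e1, e3, e2, e4, e5 (pending dropped) stalls at step 5 — e5 pop() → 86 has no legal effect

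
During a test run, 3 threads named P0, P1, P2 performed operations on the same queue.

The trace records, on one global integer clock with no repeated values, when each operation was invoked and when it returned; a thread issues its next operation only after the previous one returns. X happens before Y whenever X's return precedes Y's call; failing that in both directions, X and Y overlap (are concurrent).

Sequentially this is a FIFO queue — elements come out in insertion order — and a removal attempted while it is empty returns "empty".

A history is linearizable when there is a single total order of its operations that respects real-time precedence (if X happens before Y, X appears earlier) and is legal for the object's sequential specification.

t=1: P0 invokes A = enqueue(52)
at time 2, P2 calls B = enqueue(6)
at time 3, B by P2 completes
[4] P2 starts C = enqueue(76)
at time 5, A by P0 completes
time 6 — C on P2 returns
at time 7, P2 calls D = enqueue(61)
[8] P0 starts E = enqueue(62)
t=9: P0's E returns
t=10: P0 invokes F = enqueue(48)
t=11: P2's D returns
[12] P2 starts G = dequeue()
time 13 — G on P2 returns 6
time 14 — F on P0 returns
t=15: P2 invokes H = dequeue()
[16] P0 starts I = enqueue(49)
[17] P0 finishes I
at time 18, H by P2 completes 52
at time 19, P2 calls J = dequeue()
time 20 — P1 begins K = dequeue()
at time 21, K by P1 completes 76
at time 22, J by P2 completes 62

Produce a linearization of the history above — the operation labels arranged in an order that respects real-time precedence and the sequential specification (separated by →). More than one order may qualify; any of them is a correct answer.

after step 1 (B enqueue(6)): queue <6>
after step 2 (A enqueue(52)): queue <6,52>
after step 3 (C enqueue(76)): queue <6,52,76>
after step 4 (E enqueue(62)): queue <6,52,76,62>
after step 5 (D enqueue(61)): queue <6,52,76,62,61>
after step 6 (F enqueue(48)): queue <6,52,76,62,61,48>
after step 7 (G dequeue() → 6): queue <52,76,62,61,48>
after step 8 (H dequeue() → 52): queue <76,62,61,48>
after step 9 (I enqueue(49)): queue <76,62,61,48,49>
after step 10 (K dequeue() → 76): queue <62,61,48,49>
after step 11 (J dequeue() → 62): queue <61,48,49>

B → A → C → E → D → F → G → H → I → K → J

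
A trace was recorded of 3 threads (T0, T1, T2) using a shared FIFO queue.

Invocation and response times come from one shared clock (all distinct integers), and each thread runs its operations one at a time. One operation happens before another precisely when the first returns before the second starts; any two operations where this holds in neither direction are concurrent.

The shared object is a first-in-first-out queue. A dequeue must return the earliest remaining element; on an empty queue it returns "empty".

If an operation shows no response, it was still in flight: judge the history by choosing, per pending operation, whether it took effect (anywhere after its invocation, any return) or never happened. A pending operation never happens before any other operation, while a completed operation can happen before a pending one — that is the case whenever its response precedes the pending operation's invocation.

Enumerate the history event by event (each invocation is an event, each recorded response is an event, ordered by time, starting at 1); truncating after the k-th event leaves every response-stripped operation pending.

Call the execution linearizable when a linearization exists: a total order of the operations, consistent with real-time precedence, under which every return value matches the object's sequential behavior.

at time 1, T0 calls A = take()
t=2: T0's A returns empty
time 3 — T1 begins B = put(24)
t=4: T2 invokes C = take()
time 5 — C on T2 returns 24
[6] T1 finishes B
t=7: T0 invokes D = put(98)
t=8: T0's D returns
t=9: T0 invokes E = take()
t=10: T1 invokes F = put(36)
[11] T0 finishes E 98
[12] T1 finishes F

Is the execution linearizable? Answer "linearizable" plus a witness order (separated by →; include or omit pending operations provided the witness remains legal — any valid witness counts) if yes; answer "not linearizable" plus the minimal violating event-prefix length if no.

after step 1 (A take() → empty): queue <>
after step 2 (B put(24)): queue <24>
after step 3 (C take() → 24): queue <>
after step 4 (D put(98)): queue <98>
after step 5 (E take() → 98): queue <>
after step 6 (F put(36)): queue <36>

linearizable — witness: A → B → C → D → E → F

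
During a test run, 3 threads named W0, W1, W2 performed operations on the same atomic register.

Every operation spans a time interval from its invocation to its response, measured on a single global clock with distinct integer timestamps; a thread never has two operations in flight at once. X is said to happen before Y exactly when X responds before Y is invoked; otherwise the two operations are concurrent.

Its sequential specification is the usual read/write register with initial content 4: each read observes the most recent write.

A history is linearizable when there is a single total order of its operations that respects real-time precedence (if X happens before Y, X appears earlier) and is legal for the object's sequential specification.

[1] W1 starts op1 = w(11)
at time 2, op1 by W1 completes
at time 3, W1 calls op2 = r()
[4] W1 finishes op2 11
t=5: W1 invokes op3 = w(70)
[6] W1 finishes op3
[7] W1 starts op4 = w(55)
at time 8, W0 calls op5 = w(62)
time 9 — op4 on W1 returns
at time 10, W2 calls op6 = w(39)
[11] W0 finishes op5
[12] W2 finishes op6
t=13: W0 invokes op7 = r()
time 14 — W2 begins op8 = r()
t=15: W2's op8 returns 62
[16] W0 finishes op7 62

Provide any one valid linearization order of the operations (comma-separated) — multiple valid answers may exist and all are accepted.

step 1: op1 w(11) — value 11
step 2: op2 r() → 11 — value 11
step 3: op3 w(70) — value 70
step 4: op4 w(55) — value 55
step 5: op6 w(39) — value 39
step 6: op5 w(62) — value 62
step 7: op7 r() → 62 — value 62
step 8: op8 r() → 62 — value 62

op1, op2, op3, op4, op6, op5, op7, op8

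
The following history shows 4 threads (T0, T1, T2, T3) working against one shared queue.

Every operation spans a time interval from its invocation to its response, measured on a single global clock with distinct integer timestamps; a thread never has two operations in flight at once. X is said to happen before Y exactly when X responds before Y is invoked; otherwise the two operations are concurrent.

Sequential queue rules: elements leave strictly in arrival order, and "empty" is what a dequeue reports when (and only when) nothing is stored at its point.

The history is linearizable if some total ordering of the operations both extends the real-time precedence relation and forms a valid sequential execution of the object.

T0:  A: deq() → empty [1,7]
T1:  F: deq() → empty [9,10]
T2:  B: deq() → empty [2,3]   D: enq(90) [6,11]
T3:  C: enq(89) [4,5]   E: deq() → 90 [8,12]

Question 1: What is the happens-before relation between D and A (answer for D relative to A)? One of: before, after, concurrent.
D spans [6,11], A spans [1,7]
the intervals overlap in both directions

concurrent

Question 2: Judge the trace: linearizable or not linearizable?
the violation lands at event 12, E's response at time 12: events 1..11 linearize, events 1..12 do not
the 6 completed operations admit 20 real-time orders; each fails the queue replay
e.g. A, B, C, D, E, F: illegal at step 5, since E deq() → 90 cannot apply there
e.g. A, B, C, D, F, E: illegal at step 5, since F deq() → empty cannot apply there

not linearizable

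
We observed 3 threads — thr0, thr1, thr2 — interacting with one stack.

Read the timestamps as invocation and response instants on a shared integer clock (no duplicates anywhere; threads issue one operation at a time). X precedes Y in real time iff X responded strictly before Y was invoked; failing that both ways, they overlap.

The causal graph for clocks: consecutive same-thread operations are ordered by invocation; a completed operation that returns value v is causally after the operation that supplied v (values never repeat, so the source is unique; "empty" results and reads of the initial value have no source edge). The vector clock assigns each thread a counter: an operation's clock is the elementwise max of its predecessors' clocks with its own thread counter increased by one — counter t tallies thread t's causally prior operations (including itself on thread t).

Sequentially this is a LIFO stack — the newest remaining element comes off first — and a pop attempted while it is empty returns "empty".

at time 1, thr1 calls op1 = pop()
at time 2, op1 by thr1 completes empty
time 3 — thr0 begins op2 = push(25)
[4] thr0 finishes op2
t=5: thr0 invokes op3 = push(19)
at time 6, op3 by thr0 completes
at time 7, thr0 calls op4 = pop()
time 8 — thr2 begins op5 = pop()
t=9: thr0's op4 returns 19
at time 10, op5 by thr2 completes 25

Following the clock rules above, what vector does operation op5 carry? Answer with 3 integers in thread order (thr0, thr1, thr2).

no predecessors for op1 (invoked 1): thr1 increments from zero → (0, 1, 0)
no predecessors for op2 (invoked 3): thr0 increments from zero → (1, 0, 0)
op5 (invocation 8): componentwise max over VC(op2)=(1, 0, 0), +1 at thr2, giving (1, 0, 1)
op3 (invocation 5): componentwise max over VC(op2)=(1, 0, 0), +1 at thr0, giving (2, 0, 0)
op4 (invocation 7): componentwise max over VC(op3)=(2, 0, 0), +1 at thr0, giving (3, 0, 0)
target: VC(op5) = (1, 0, 1)

(1, 0, 1)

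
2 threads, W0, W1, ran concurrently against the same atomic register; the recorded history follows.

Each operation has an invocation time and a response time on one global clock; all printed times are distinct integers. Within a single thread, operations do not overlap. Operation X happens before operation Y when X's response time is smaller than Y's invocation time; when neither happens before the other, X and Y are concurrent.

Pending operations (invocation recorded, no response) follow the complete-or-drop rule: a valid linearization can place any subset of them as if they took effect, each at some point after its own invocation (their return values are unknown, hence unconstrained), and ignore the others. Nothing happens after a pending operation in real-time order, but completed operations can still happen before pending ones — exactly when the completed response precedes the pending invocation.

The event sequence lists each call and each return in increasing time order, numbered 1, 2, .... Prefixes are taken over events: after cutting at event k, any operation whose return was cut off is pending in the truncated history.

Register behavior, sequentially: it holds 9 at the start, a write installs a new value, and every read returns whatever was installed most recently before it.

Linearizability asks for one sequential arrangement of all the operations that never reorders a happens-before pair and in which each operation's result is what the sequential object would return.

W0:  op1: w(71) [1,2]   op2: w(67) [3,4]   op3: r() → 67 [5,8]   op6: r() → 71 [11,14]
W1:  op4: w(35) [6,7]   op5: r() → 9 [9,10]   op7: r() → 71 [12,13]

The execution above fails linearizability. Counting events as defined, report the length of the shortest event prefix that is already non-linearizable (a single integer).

events 1..9 are still linearizable — one witness is op1, op2, op3, op4:
1. op1 w(71), leaving value 71
2. op2 w(67), leaving value 67
3. op3 r() → 67, leaving value 67
4. op4 w(35), leaving value 35
with event 10 included (op5 responding at time 10), all real-time-consistent orders fail
one such order, op1, op2, op3, op4, op5, breaks at step 5 where op5 r() → 9 is illegal
one such order, op1, op2, op4, op3, op5, breaks at step 4 where op3 r() → 67 is illegal

10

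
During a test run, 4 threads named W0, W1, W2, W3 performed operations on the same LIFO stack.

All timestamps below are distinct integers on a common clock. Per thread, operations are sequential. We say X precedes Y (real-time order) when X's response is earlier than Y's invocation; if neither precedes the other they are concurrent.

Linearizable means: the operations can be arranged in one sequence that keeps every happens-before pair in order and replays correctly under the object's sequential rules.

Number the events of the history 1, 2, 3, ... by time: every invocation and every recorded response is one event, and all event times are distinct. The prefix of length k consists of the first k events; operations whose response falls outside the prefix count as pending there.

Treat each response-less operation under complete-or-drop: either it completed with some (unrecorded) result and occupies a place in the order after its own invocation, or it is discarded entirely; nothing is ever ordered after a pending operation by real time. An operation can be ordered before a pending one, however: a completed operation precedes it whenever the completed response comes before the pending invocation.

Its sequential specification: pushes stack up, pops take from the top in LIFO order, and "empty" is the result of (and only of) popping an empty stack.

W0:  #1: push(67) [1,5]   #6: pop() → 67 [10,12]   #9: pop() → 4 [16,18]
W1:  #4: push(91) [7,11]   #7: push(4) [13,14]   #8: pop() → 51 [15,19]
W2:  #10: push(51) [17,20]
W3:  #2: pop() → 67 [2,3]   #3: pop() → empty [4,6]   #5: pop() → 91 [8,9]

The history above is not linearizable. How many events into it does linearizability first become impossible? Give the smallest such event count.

events 1..11 are still linearizable — one witness is #1, #2, #3, #4, #5:
after step 1 (#1 push(67)): stack <67>
after step 2 (#2 pop() → 67): stack <>
after step 3 (#3 pop() → empty): stack <>
after step 4 (#4 push(91)): stack <91>
after step 5 (#5 pop() → 91): stack <>
with event 12 included (#6 responding at time 12), all real-time-consistent orders fail
one such order, #1, #2, #3, #4, #5, #6, breaks at step 6 where #6 pop() → 67 is illegal
one such order, #1, #2, #3, #5, #4, #6, breaks at step 4 where #5 pop() → 91 is illegal

12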